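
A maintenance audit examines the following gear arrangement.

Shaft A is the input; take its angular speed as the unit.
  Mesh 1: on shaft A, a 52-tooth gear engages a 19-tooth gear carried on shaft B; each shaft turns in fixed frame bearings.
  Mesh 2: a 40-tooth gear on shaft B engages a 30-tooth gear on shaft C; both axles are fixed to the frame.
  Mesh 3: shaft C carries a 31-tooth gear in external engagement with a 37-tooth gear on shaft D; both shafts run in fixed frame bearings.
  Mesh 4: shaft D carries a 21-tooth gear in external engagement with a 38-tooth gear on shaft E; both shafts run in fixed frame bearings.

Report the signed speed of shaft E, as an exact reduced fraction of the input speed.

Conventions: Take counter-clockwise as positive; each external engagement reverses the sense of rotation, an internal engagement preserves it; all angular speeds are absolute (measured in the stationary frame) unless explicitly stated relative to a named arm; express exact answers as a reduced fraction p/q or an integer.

4-mesh fixed-axis compound train (all bearings frame-fixed)
mesh 1 [52T→19T]: |ω|/ω_in = 1×52/19 = 52/19, sense flips to −
mesh 2 [40T→30T]: |ω|/ω_in = (52/19)×40/30 = 208/57, sense flips to +
mesh 3 [31T→37T]: |ω|/ω_in = (208/57)×31/37 = 6448/2109, sense flips to −
mesh 4 [21T→38T]: |ω|/ω_in = (6448/2109)×21/38 = 22568/13357, sense flips to +
signed output speed (× input speed) = 22568/13357

22568/13357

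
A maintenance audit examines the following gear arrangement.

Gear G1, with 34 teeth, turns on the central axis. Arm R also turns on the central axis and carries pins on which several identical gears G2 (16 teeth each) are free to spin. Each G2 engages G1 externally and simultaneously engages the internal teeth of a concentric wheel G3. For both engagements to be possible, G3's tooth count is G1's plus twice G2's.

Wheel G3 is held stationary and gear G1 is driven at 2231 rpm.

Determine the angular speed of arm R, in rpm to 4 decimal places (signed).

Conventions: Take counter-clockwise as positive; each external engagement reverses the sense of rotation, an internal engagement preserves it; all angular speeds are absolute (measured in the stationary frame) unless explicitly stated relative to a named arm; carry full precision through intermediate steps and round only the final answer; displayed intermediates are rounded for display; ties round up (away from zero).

recognized (axles ride arm R): planetary set, 34/16/66 teeth
normalise by the input: solve with ω_sun = 1, then scale by 2231 rpm
ring teeth: 34 + 2·16 = 66
34(ω_sun−ω_arm) = −66(ω_ring−ω_arm),  ω_ring = 0, ω_sun = 1
34(1−ω_arm) = −66(0−ω_arm)  ⇒  100·ω_arm = 34  ⇒  ω_arm = 17/50
scale: ω_arm = 17/50 × 2231 rpm = +758.5400 rpm

+758.5400 rpm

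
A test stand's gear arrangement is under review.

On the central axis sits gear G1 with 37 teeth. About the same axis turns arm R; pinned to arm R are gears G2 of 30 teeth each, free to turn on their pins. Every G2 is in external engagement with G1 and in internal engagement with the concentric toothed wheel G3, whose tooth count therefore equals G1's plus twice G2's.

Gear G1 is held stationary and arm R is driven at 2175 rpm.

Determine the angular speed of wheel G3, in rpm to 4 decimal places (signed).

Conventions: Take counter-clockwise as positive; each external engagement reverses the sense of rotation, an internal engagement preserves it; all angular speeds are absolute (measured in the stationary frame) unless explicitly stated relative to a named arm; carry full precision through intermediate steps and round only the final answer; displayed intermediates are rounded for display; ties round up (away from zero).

planetary set (37T centre, 30T on arm, 97T internal) — Willis relation
normalise by the input: solve with ω_arm = 1, then scale by 2175 rpm
ring teeth: 37 + 2·30 = 97
37(ω_sun−ω_arm) = −97(ω_ring−ω_arm),  ω_sun = 0, ω_arm = 1
ω_ring = 1 − (37/97)(0−1) = 134/97
scale: ω_ring = 134/97 × 2175 rpm = +3004.6392 rpm

+3004.6392 rpm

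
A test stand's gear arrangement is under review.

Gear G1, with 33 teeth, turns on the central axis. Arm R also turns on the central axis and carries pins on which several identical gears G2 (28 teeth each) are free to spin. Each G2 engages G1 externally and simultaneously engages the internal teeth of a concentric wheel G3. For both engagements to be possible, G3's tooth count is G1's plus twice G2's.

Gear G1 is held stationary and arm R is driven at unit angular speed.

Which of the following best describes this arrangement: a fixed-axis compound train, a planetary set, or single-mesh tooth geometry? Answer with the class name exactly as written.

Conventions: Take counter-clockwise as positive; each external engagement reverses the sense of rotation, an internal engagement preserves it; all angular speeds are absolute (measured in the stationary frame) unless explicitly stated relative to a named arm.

planetary set

topology: planetary set — G1 33T / G2 28T / G3 89T, arm = carrier (Willis)
classification: planetary set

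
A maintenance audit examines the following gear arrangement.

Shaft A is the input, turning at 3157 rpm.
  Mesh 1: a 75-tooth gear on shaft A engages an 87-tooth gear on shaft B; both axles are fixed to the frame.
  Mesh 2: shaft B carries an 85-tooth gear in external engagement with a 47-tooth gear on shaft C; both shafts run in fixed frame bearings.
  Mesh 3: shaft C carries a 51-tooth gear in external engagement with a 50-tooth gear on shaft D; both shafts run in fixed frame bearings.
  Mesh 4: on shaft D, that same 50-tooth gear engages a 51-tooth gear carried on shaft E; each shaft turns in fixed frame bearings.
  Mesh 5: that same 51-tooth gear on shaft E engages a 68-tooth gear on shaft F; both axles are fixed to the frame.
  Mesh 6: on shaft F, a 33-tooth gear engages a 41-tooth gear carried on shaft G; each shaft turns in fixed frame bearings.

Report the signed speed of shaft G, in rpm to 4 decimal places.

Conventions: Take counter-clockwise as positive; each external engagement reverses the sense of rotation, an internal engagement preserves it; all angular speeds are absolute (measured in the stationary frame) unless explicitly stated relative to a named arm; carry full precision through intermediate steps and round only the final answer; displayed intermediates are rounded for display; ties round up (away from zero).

+2971.1803 rpm

recognized (7 fixed axles, 6 meshes): fixed-axis compound train
mesh 1 [75T→87T]: ω = 3157.0000×75/87 = 2721.5517 rpm, sense flips to −
mesh 2 [85T→47T]: ω = 2721.5517×85/47 = 4921.9552 rpm, sense flips to +
mesh 3 [51T→50T]: ω = 4921.9552×51/50 = 5020.3944 rpm, sense flips to −
mesh 4 [50T→51T]: ω = 5020.3944×50/51 = 4921.9552 rpm, sense flips to +
mesh 5 [51T→68T]: ω = 4921.9552×51/68 = 3691.4664 rpm, sense flips to −
mesh 6 [33T→41T]: ω = 3691.4664×33/41 = 2971.1803 rpm, sense flips to +
signed output speed = +2971.1803 rpm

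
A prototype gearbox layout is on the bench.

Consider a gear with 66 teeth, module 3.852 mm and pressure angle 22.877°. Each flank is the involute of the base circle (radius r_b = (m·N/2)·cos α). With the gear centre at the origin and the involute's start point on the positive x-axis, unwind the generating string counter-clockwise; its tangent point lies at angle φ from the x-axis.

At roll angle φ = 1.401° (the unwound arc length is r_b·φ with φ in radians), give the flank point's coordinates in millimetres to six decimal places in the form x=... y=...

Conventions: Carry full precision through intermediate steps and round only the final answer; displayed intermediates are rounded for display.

recognized (one wheel, involute flank): single-mesh tooth geometry, m = 3.852, N = 66
pitch radius r_p = m·N/2 = 3.852·66/2 = 127.116000
base radius r_b = r_p·cos α = 127.116000·cos 22.877° = 117.117251
roll angle φ = 1.401° = 0.02445206 rad
x = r_b·(cos φ + φ·sin φ) = 117.152258
y = r_b·(sin φ − φ·cos φ) = 0.000571

x=117.152258 y=0.000571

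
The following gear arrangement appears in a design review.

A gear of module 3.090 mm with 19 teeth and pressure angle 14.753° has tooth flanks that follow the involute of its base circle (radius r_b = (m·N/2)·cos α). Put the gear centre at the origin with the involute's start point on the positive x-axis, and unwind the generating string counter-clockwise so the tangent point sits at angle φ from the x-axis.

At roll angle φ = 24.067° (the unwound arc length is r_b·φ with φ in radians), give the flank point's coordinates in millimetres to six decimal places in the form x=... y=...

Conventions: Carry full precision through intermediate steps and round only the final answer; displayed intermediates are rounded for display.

x=30.782185 y=0.688998

recognized (one wheel, involute flank): single-mesh tooth geometry, m = 3.090, N = 19
pitch radius r_p = m·N/2 = 3.090·19/2 = 29.355000
base radius r_b = r_p·cos α = 29.355000·cos 14.753° = 28.387242
roll angle φ = 24.067° = 0.42004839 rad
x = r_b·(cos φ + φ·sin φ) = 30.782185
y = r_b·(sin φ − φ·cos φ) = 0.688998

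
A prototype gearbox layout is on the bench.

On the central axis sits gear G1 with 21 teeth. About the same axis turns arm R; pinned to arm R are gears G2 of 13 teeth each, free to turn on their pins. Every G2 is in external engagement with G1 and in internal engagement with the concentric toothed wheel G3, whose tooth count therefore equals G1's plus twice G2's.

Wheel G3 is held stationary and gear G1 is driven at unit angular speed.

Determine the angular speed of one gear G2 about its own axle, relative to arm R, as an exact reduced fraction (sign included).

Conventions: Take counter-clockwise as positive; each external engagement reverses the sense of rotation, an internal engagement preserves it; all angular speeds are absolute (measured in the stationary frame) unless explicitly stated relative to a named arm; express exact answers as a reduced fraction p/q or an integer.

-987/884

class = planetary set [G3 = 21+2·13 = 47; Willis about the carrier]
ring teeth: 21 + 2·13 = 47
21(ω_sun−ω_arm) = −47(ω_ring−ω_arm),  ω_ring = 0, ω_sun = 1
21(1−ω_arm) = −47(0−ω_arm)  ⇒  68·ω_arm = 21  ⇒  ω_arm = 21/68
sun–planet mesh: 21·(1−21/68) = −13·(ω_p−ω_arm)  ⇒  ω_p−ω_arm = -987/884
exact speed ratio = -987/884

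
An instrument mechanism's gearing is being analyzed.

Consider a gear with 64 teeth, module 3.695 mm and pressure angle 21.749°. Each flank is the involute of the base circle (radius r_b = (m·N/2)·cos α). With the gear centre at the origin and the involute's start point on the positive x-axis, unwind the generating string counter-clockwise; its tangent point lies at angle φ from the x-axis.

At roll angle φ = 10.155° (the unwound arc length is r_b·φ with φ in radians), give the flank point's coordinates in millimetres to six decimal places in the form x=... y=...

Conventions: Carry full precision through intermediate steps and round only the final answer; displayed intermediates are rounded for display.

recognized (one wheel, involute flank): single-mesh tooth geometry, m = 3.695, N = 64
pitch radius r_p = m·N/2 = 3.695·64/2 = 118.240000
base radius r_b = r_p·cos α = 118.240000·cos 21.749° = 109.823206
roll angle φ = 10.155° = 0.17723819 rad
x = r_b·(cos φ + φ·sin φ) = 111.534642
y = r_b·(sin φ − φ·cos φ) = 0.203179

x=111.534642 y=0.203179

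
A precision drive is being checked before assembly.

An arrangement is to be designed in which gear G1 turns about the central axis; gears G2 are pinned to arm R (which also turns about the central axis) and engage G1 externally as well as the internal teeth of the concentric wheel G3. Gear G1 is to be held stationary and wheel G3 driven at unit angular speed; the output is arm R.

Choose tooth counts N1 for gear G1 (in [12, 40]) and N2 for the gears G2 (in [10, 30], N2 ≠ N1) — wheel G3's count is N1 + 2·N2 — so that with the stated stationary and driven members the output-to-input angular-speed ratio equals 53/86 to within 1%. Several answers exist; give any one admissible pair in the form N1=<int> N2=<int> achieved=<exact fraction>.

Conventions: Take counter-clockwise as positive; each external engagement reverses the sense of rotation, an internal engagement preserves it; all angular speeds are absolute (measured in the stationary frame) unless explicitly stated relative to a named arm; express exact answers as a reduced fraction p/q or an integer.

class = planetary set [ratio 53/86 wanted; Willis about the carrier]
Willis with ω_sun = 0: ω_arm/ω_ring = N3/(N1+N3); set equal to 53/86  ⇒  N3/N1 = (53/86)/(1 − 53/86) = 53/33
N3 = N1 + 2·N2  ⇒  N2/N1 = (N3/N1 − 1)/2 = (53/33 − 1)/2 = 10/33
smallest multiple with N1 ≥ 12 and N2 ≥ 10: k = 1  ⇒  N1 = 1·33 = 33, N2 = 1·10 = 10 (N1 ≤ 40, N2 ≤ 30, N2 ≠ N1 ✓), N3 = 33 + 2·10 = 53
check: N3/(N1+N3) with N1 = 33, N3 = 53 gives 53/86; |achieved − target| = 0 ≤ 53/8600 ✓

N1=33 N2=10 achieved=53/86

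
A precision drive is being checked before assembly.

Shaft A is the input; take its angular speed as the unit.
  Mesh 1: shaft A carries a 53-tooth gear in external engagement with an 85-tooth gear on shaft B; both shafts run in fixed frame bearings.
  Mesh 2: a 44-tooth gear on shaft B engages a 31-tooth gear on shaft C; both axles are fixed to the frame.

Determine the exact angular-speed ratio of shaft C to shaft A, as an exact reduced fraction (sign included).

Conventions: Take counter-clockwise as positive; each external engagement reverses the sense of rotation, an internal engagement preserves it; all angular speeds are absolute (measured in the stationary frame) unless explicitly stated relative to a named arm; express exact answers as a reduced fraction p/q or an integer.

class = fixed-axis compound train [2 meshes; 2 ratios multiply, 2 sense flips]
mesh 1 [53T→85T]: running ratio 53/85, sense −
mesh 2 [44T→31T]: running ratio 2332/2635, sense +
ω_out/ω_in = 2332/2635

2332/2635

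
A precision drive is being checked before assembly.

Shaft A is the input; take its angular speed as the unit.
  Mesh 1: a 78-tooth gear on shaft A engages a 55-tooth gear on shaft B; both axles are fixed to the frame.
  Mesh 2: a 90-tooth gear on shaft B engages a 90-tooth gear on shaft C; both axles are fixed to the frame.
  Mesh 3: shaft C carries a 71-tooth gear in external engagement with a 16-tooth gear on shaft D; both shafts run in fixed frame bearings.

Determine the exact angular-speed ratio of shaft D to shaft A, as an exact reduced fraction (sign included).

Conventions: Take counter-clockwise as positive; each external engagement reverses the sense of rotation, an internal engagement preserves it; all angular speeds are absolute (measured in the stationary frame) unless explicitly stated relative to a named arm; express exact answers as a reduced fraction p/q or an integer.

class = fixed-axis compound train [3 meshes; 3 ratios multiply, 3 sense flips]
mesh 1 [78T→55T]: running ratio 78/55, sense −
mesh 2 [90T→90T]: running ratio 78/55, sense +
mesh 3 [71T→16T]: running ratio 2769/440, sense −
ω_out/ω_in = -2769/440

-2769/440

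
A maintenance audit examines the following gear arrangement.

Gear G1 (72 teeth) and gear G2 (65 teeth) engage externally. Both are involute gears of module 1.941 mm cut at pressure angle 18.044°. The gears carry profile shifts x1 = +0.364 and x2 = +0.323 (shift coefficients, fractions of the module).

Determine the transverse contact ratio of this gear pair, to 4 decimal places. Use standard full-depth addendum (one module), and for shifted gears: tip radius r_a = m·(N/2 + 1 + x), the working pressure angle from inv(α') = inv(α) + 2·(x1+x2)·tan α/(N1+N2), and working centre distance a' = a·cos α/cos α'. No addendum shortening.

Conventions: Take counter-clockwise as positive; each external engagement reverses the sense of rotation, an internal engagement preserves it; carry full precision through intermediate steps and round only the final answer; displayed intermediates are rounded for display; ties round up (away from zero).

class = single-mesh tooth geometry [involute pair 72T × 65T, m = 1.941]
base radii: r_b1 = 66.439423, r_b2 = 59.980035
tip radii: r_a1 = 72.523524, r_a2 = 65.650443
inv(α') = inv(18.044°) + 2·(+0.364+0.323)·tan α/(72+65) = 0.01410892  ⇒  α' = 19.64933°
a' = a·cos α / cos α' = 132.9585·cos 18.044°/cos 19.64933° = 134.236267
action lengths: √(r_a1²−r_b1²) = 29.076873, √(r_a2²−r_b2²) = 26.690374
base pitch p_b = π·m·cos α = 5.797933
CR = (29.076873 + 26.690374 − 134.236267·sin 19.64933°)/5.797933 = 1.833173
contact ratio ≈ 1.8332

1.8332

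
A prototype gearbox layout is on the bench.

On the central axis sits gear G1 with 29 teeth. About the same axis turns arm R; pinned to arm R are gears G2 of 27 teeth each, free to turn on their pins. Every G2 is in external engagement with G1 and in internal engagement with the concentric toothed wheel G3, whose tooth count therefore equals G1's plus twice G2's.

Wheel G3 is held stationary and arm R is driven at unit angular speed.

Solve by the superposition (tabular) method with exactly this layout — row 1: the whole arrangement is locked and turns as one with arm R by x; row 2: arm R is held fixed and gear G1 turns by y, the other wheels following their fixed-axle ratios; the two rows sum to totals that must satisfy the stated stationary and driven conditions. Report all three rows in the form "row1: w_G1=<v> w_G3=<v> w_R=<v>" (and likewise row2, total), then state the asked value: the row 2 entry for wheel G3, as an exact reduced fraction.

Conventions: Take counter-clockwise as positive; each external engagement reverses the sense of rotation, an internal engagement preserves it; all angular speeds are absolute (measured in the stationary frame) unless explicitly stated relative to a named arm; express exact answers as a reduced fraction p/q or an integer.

row1: w_G1=1 w_G3=1 w_R=1
row2: w_G1=83/29 w_G3=-1 w_R=0
total: w_G1=112/29 w_G3=0 w_R=1
asked value: -1

class = planetary set [G3 = 29+2·27 = 83; Willis about the carrier]
row 1: whole set turns with the arm by x
row 2 (arm held, sun turns y): ω_ring = −(29/83)·y, ω_arm = 0
boundary: total ω_ring = x − (29/83)·y = 0 and total ω_arm = x = 1  ⇒  y = 83/29, x = 1
row 2 ring = −(29/83)·83/29 = -1
totals (row 1 + row 2): sun 1 + 83/29 = 112/29, ring 1 + (-1) = 0, arm 1 + 0 = 1
asked cell (row2, ring) = -1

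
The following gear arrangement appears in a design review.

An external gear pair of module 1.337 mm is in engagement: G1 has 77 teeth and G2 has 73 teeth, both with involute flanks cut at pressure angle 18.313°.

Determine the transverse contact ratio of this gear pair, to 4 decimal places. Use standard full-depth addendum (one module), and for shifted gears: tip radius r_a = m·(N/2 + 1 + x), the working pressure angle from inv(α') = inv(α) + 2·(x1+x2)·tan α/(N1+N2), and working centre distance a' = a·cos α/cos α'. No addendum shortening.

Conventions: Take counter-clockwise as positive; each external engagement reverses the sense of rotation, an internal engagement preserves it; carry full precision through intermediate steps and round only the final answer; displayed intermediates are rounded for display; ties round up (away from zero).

1.9274

single-mesh involute tooth geometry (77T engaging 73T at module 1.337)
base radii: r_b1 = 48.867533, r_b2 = 46.328960
tip radii: r_a1 = 52.811500, r_a2 = 50.137500
no profile shift: α' = α, a' = a
action lengths: √(r_a1²−r_b1²) = 20.025452, √(r_a2²−r_b2²) = 19.167586
base pitch p_b = π·m·cos α = 3.987581
CR = (20.025452 + 19.167586 − 100.275000·sin 18.31300°)/3.987581 = 1.927445
contact ratio ≈ 1.9274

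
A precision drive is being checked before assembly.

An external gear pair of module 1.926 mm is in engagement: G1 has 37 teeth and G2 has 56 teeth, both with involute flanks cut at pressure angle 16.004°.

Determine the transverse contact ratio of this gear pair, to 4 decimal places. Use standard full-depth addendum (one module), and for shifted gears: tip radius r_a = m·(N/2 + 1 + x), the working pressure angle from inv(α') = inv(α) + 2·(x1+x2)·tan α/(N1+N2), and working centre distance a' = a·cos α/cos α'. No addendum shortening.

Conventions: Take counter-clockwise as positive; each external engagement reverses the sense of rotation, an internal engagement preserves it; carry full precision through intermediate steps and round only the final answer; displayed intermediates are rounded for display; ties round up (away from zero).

1.9798

recognized (one external pair, fixed centres): single-mesh tooth geometry, m = 1.926, N1 = 37, N2 = 56
base radii: r_b1 = 34.250030, r_b2 = 51.837883
tip radii: r_a1 = 37.557000, r_a2 = 55.854000
no profile shift: α' = α, a' = a
action lengths: √(r_a1²−r_b1²) = 15.409858, √(r_a2²−r_b2²) = 20.796712
base pitch p_b = π·m·cos α = 5.816197
CR = (15.409858 + 20.796712 − 89.559000·sin 16.00400°)/5.816197 = 1.979774
contact ratio ≈ 1.9798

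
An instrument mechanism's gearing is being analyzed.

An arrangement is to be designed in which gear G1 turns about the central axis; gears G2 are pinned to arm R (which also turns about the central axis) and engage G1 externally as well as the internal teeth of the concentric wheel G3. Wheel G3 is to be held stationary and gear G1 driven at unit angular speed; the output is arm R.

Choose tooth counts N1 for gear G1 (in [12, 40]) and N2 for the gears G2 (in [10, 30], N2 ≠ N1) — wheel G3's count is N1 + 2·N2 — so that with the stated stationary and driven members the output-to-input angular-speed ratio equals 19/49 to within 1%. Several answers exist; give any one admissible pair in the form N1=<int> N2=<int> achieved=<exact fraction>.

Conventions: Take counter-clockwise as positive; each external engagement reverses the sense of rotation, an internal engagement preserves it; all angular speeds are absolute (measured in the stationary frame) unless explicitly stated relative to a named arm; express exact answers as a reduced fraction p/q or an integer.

N1=38 N2=11 achieved=19/49

planetary set to be sized for 19/49 (Willis relation)
Willis with ω_ring = 0: ω_arm/ω_sun = N1/(N1+N3); set equal to 19/49  ⇒  N3/N1 = 1/(19/49) − 1 = 30/19
N3 = N1 + 2·N2  ⇒  N2/N1 = (N3/N1 − 1)/2 = (30/19 − 1)/2 = 11/38
smallest multiple with N1 ≥ 12 and N2 ≥ 10: k = 1  ⇒  N1 = 1·38 = 38, N2 = 1·11 = 11 (N1 ≤ 40, N2 ≤ 30, N2 ≠ N1 ✓), N3 = 38 + 2·11 = 60
check: N1/(N1+N3) with N1 = 38, N3 = 60 gives 19/49; |achieved − target| = 0 ≤ 19/4900 ✓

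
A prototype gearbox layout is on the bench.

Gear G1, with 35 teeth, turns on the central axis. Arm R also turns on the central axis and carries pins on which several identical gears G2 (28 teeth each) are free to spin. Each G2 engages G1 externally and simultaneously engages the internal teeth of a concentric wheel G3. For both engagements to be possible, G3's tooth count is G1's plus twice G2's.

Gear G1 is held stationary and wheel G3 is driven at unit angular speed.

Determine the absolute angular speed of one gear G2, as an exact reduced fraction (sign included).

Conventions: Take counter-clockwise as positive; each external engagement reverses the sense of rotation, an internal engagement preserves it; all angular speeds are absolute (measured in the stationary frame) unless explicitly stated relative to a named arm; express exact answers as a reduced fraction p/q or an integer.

13/8

planetary set (35T centre, 28T on arm, 91T internal) — Willis relation
ring teeth: 35 + 2·28 = 91
35(ω_sun−ω_arm) = −91(ω_ring−ω_arm),  ω_sun = 0, ω_ring = 1
35(0−ω_arm) = −91(1−ω_arm)  ⇒  126·ω_arm = 91  ⇒  ω_arm = 13/18
sun–planet mesh: 35·(0−13/18) = −28·(ω_p−ω_arm)  ⇒  ω_p−ω_arm = 65/72
ω_p = 13/18 + 65/72 = 13/8
exact speed ratio = 13/8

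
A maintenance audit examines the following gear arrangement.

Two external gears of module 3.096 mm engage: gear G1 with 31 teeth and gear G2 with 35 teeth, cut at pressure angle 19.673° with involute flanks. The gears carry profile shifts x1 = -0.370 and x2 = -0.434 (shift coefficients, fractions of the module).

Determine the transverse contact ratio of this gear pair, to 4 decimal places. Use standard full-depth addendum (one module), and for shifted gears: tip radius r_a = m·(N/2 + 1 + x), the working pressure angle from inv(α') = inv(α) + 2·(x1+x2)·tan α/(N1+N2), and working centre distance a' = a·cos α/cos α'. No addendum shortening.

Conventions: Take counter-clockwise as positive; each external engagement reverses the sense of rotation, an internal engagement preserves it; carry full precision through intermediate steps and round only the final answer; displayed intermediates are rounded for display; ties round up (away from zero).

2.1238

topology: single-mesh involute geometry — m = 3.096, 31T/35T pair
base radii: r_b1 = 45.186906, r_b2 = 51.017475
tip radii: r_a1 = 49.938480, r_a2 = 55.932336
inv(α') = inv(19.673°) + 2·(-0.370-0.434)·tan α/(31+35) = 0.00545116  ⇒  α' = 14.41928°
a' = a·cos α / cos α' = 102.1680·cos 19.673°/cos 14.41928° = 99.333440
action lengths: √(r_a1²−r_b1²) = 21.260180, √(r_a2²−r_b2²) = 22.926915
base pitch p_b = π·m·cos α = 9.158636
CR = (21.260180 + 22.926915 − 99.333440·sin 14.41928°)/9.158636 = 2.123843
contact ratio ≈ 2.1238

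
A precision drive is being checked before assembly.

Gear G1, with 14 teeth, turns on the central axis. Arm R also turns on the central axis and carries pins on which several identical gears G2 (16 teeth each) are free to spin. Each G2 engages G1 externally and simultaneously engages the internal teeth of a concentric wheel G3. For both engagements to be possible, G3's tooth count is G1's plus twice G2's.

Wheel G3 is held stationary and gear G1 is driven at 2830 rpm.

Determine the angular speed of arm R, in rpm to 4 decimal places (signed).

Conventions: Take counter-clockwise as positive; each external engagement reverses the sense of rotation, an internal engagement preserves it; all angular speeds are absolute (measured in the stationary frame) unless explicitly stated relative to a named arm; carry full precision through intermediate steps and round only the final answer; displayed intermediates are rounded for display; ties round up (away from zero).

+660.3333 rpm

class = planetary set [G3 = 14+2·16 = 46; Willis about the carrier]
normalise by the input: solve with ω_sun = 1, then scale by 2830 rpm
ring teeth: 14 + 2·16 = 46
14(ω_sun−ω_arm) = −46(ω_ring−ω_arm),  ω_ring = 0, ω_sun = 1
14(1−ω_arm) = −46(0−ω_arm)  ⇒  60·ω_arm = 14  ⇒  ω_arm = 7/30
scale: ω_arm = 7/30 × 2830 rpm = +660.3333 rpm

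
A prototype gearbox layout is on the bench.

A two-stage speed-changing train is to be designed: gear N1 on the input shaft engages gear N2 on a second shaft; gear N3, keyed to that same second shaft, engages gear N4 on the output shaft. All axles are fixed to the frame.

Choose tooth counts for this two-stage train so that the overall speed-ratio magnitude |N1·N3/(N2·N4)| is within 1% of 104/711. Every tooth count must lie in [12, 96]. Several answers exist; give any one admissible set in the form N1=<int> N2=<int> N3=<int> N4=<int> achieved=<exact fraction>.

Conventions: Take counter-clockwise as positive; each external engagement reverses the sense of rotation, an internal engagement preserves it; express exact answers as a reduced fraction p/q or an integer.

N1=13 N2=18 N3=16 N4=79 achieved=104/711

class = fixed-axis compound train [2-stage, 104/711 wanted]
target = 104/711 in lowest terms: an exact hit needs N1·N3 = k·104 and N2·N4 = k·711 for one integer k, every count in [12, 96]; additionally prefer no 1:1 stage (N1 ≠ N2, N3 ≠ N4)
k = 1: no 1:1-free in-range split of k·104 and k·711 into factor pairs; take k = 2
k = 2: N1·N3 = 208 = 13·16, N2·N4 = 1422 = 18·79
achieved = 13·16/(18·79) = 104/711; |achieved − target| = 0 ≤ 26/17775 ✓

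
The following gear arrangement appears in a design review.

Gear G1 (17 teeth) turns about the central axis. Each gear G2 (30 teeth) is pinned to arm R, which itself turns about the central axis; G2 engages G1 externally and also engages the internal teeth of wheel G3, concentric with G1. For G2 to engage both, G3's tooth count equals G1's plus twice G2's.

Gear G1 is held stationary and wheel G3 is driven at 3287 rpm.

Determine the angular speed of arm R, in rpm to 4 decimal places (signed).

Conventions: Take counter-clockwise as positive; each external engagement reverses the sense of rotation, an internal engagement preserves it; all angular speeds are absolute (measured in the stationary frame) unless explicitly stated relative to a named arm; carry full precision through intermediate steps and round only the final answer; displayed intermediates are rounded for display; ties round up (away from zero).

recognized (axles ride arm R): planetary set, 17/30/77 teeth
normalise by the input: solve with ω_ring = 1, then scale by 3287 rpm
ring teeth: 17 + 2·30 = 77
17(ω_sun−ω_arm) = −77(ω_ring−ω_arm),  ω_sun = 0, ω_ring = 1
17(0−ω_arm) = −77(1−ω_arm)  ⇒  94·ω_arm = 77  ⇒  ω_arm = 77/94
scale: ω_arm = 77/94 × 3287 rpm = +2692.5426 rpm

+2692.5426 rpm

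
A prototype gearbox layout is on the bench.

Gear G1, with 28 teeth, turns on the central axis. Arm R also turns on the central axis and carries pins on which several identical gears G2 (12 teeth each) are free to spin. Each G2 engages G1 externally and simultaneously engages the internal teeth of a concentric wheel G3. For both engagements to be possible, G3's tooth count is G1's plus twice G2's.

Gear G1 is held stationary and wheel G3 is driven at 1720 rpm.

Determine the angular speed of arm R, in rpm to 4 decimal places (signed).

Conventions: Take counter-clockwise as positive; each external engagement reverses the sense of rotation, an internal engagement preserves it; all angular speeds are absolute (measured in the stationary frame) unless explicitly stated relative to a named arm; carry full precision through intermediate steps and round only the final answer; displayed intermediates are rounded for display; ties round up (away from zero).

planetary set (28T centre, 12T on arm, 52T internal) — Willis relation
normalise by the input: solve with ω_ring = 1, then scale by 1720 rpm
ring teeth: 28 + 2·12 = 52
28(ω_sun−ω_arm) = −52(ω_ring−ω_arm),  ω_sun = 0, ω_ring = 1
28(0−ω_arm) = −52(1−ω_arm)  ⇒  80·ω_arm = 52  ⇒  ω_arm = 13/20
scale: ω_arm = 13/20 × 1720 rpm = +1118.0000 rpm

+1118.0000 rpm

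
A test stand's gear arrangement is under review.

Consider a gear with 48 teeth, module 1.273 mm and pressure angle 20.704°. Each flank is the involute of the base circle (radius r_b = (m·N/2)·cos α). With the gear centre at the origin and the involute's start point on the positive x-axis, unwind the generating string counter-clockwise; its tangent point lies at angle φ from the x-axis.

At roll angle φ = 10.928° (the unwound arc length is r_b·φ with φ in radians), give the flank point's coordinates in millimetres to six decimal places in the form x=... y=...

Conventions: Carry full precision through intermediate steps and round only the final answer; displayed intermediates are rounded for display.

x=29.094033 y=0.065856

topology: single-mesh involute geometry — m = 1.273, N = 48
pitch radius r_p = m·N/2 = 1.273·48/2 = 30.552000
base radius r_b = r_p·cos α = 30.552000·cos 20.704° = 28.578932
roll angle φ = 10.928° = 0.19072958 rad
x = r_b·(cos φ + φ·sin φ) = 29.094033
y = r_b·(sin φ − φ·cos φ) = 0.065856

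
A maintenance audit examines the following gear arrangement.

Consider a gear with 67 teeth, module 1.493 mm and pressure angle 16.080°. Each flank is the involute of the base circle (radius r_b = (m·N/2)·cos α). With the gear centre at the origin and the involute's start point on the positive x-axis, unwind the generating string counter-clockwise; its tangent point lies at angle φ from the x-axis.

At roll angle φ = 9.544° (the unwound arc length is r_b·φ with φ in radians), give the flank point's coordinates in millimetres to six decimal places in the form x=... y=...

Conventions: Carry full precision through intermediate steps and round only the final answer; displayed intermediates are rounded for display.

recognized (one wheel, involute flank): single-mesh tooth geometry, m = 1.493, N = 67
pitch radius r_p = m·N/2 = 1.493·67/2 = 50.015500
base radius r_b = r_p·cos α = 50.015500·cos 16.080° = 48.058688
roll angle φ = 9.544° = 0.16657422 rad
x = r_b·(cos φ + φ·sin φ) = 48.720812
y = r_b·(sin φ − φ·cos φ) = 0.073836

x=48.720812 y=0.073836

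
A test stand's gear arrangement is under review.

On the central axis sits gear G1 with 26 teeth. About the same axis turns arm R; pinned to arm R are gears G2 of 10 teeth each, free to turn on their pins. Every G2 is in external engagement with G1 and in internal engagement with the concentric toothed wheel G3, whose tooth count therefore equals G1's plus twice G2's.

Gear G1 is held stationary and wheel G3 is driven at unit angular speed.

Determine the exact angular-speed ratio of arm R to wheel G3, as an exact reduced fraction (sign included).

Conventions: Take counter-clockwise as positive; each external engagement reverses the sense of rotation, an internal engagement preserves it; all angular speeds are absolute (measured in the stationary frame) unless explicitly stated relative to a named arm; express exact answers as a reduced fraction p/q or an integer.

23/36

topology: planetary set — G1 26T / G2 10T / G3 46T, arm = carrier (Willis)
ring teeth: 26 + 2·10 = 46
26(ω_sun−ω_arm) = −46(ω_ring−ω_arm),  ω_sun = 0, ω_ring = 1
26(0−ω_arm) = −46(1−ω_arm)  ⇒  72·ω_arm = 46  ⇒  ω_arm = 23/36
ω_out/ω_in = 23/36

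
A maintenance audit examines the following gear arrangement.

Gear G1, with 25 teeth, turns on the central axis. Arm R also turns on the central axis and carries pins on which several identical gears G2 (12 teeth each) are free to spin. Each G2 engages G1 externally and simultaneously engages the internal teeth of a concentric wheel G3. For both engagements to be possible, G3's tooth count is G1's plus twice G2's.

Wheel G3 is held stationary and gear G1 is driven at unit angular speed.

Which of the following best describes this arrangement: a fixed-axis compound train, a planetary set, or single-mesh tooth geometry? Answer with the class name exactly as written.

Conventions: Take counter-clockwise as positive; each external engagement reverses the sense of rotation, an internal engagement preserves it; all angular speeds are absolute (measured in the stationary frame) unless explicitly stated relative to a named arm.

planetary set

planetary set (25T centre, 12T on arm, 49T internal) — Willis relation
classification: planetary set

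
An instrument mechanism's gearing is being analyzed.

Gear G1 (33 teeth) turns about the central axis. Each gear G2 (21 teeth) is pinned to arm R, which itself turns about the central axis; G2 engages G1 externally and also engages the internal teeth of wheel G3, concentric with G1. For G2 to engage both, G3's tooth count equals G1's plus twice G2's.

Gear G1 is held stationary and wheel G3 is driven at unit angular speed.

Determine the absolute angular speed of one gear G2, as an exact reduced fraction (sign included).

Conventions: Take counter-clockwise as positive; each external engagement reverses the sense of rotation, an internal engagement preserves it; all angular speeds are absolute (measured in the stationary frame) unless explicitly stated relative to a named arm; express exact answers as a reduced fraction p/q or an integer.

25/14

planetary set (33T centre, 21T on arm, 75T internal) — Willis relation
ring teeth: 33 + 2·21 = 75
33(ω_sun−ω_arm) = −75(ω_ring−ω_arm),  ω_sun = 0, ω_ring = 1
33(0−ω_arm) = −75(1−ω_arm)  ⇒  108·ω_arm = 75  ⇒  ω_arm = 25/36
sun–planet mesh: 33·(0−25/36) = −21·(ω_p−ω_arm)  ⇒  ω_p−ω_arm = 275/252
ω_p = 25/36 + 275/252 = 25/14
exact speed ratio = 25/14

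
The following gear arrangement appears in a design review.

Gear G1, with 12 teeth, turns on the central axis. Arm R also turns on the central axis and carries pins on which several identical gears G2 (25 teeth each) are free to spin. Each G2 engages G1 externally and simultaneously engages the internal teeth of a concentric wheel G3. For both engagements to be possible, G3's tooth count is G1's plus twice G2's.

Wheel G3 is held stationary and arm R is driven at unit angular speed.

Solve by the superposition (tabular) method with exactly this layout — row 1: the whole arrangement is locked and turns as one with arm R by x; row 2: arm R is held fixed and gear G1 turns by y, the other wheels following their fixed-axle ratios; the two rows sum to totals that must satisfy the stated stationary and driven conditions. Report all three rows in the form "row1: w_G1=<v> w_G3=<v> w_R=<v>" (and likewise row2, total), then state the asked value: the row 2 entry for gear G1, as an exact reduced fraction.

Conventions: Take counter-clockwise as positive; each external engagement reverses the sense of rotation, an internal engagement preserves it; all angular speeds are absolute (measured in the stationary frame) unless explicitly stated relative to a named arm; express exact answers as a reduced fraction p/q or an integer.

topology: planetary set — G1 12T / G2 25T / G3 62T, arm = carrier (Willis)
row 1 (train locked, turned with arm): all members turn x
row 2 (arm held, sun turns y): ω_ring = −(12/62)·y, ω_arm = 0
boundary: total ω_ring = x − (12/62)·y = 0 and total ω_arm = x = 1  ⇒  y = 31/6, x = 1
row 2 ring = −(12/62)·31/6 = -1
totals (row 1 + row 2): sun 1 + 31/6 = 37/6, ring 1 + (-1) = 0, arm 1 + 0 = 1
asked cell (row2, sun) = 31/6

row1: w_G1=1 w_G3=1 w_R=1
row2: w_G1=31/6 w_G3=-1 w_R=0
total: w_G1=37/6 w_G3=0 w_R=1
asked value: 31/6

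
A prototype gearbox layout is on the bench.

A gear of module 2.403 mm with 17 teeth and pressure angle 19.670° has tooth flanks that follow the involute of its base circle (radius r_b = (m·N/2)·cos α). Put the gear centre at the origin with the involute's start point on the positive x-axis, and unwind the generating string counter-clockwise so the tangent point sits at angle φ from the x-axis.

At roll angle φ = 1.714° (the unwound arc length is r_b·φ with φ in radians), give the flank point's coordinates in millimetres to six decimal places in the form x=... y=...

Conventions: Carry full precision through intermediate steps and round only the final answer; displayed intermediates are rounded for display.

recognized (one wheel, involute flank): single-mesh tooth geometry, m = 2.403, N = 17
pitch radius r_p = m·N/2 = 2.403·17/2 = 20.425500
base radius r_b = r_p·cos α = 20.425500·cos 19.670° = 19.233609
roll angle φ = 1.714° = 0.02991494 rad
x = r_b·(cos φ + φ·sin φ) = 19.242213
y = r_b·(sin φ − φ·cos φ) = 0.000172

x=19.242213 y=0.000172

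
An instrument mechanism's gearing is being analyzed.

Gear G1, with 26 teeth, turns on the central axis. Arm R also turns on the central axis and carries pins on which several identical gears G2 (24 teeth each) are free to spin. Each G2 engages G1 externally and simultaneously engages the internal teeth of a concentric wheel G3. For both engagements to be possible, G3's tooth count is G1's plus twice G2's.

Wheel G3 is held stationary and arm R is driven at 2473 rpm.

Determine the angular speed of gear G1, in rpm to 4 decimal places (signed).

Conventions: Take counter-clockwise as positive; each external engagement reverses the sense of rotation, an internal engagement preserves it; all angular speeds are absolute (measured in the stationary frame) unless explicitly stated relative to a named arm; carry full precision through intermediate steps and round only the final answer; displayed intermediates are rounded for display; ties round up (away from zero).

+9511.5385 rpm

topology: planetary set — G1 26T / G2 24T / G3 74T, arm = carrier (Willis)
normalise by the input: solve with ω_arm = 1, then scale by 2473 rpm
ring teeth: 26 + 2·24 = 74
26(ω_sun−ω_arm) = −74(ω_ring−ω_arm),  ω_ring = 0, ω_arm = 1
ω_sun = 1 − (74/26)(0−1) = 50/13
scale: ω_sun = 50/13 × 2473 rpm = +9511.5385 rpm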